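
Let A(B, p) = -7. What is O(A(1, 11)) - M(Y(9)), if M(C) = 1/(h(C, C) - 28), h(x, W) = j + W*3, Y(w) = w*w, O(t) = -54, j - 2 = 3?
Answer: -11881/220 ≈ -54.005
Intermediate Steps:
j = 5 (j = 2 + 3 = 5)
Y(w) = w²
h(x, W) = 5 + 3*W (h(x, W) = 5 + W*3 = 5 + 3*W)
M(C) = 1/(-23 + 3*C) (M(C) = 1/((5 + 3*C) - 28) = 1/(-23 + 3*C))
O(A(1, 11)) - M(Y(9)) = -54 - 1/(-23 + 3*9²) = -54 - 1/(-23 + 3*81) = -54 - 1/(-23 + 243) = -54 - 1/220 = -11881/220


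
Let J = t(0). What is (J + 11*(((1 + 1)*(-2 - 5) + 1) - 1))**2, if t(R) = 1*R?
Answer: 23716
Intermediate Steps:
t(R) = R
J = 0
(J + 11*(((1 + 1)*(-2 - 5) + 1) - 1))**2 = (0 + 11*(((1 + 1)*(-2 - 5) + 1) - 1))**2 = (0 + 11*((2*(-7) + 1) - 1))**2 = (0 + 11*((-14 + 1) - 1))**2 = (0 + 11*(-13 - 1))**2 = (0 + 11*(-14))**2 = (0 - 154)**2 = (-154)**2 = 23716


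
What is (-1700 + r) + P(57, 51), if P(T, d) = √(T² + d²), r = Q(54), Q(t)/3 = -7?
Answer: -1721 + 15*√26 ≈ -1644.5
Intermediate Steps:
Q(t) = -21 (Q(t) = 3*(-7) = -21)
r = -21
(-1700 + r) + P(57, 51) = (-1700 - 21) + √(57² + 51²) = -1721 + √(3249 + 2601) = -1721 + √5850 = -1721 + 15*√26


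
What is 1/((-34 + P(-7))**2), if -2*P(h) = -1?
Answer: 4/4489 ≈ 0.00089107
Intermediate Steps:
P(h) = 1/2 (P(h) = -1/2*(-1) = 1/2)
1/((-34 + P(-7))**2) = 1/((-34 + 1/2)**2) = 1/((-67/2)**2) = 1/(4489/4) = 4/4489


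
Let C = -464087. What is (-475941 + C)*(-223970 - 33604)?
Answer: 242126772072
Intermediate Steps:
(-475941 + C)*(-223970 - 33604) = (-475941 - 464087)*(-223970 - 33604) = -940028*(-257574) = 242126772072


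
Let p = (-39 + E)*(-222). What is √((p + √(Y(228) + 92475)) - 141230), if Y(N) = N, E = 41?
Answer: √(-141674 + √92703) ≈ 375.99*I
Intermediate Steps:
p = -444 (p = (-39 + 41)*(-222) = 2*(-222) = -444)
√((p + √(Y(228) + 92475)) - 141230) = √((-444 + √(228 + 92475)) - 141230) = √((-444 + √92703) - 141230) = √(-141674 + √92703)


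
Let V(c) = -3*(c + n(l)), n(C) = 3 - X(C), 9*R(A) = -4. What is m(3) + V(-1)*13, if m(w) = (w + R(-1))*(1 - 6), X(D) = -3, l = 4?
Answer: -1870/9 ≈ -207.78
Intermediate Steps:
R(A) = -4/9 (R(A) = (1/9)*(-4) = -4/9)
n(C) = 6 (n(C) = 3 - 1*(-3) = 3 + 3 = 6)
m(w) = 20/9 - 5*w (m(w) = (w - 4/9)*(1 - 6) = (-4/9 + w)*(-5) = 20/9 - 5*w)
V(c) = -18 - 3*c (V(c) = -3*(c + 6) = -3*(6 + c) = -18 - 3*c)
m(3) + V(-1)*13 = (20/9 - 5*3) + (-18 - 3*(-1))*13 = (20/9 - 15) + (-18 + 3)*13 = -115/9 - 15*13 = -115/9 - 195 = -1870/9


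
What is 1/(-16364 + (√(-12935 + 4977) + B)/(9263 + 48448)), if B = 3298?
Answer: -9083514278461/148642108558801999 - 19237*I*√7958/297284217117603998 ≈ -6.111e-5 - 5.7725e-12*I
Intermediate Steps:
1/(-16364 + (√(-12935 + 4977) + B)/(9263 + 48448)) = 1/(-16364 + (√(-12935 + 4977) + 3298)/(9263 + 48448)) = 1/(-16364 + (√(-7958) + 3298)/57711) = 1/(-16364 + (I*√7958 + 3298)*(1/57711)) = 1/(-16364 + (3298 + I*√7958)*(1/57711)) = 1/(-16364 + (3298/57711 + I*√7958/57711)) = 1/(-944379506/57711 + I*√7958/57711)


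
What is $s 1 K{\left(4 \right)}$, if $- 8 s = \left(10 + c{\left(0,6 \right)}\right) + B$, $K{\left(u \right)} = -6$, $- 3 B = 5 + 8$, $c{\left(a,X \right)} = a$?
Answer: $\frac{17}{4} \approx 4.25$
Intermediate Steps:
$B = - \frac{13}{3}$ ($B = - \frac{5 + 8}{3} = \left(- \frac{1}{3}\right) 13 = - \frac{13}{3} \approx -4.3333$)
$s = - \frac{17}{24}$ ($s = - \frac{\left(10 + 0\right) - \frac{13}{3}}{8} = - \frac{10 - \frac{13}{3}}{8} = \left(- \frac{1}{8}\right) \frac{17}{3} = - \frac{17}{24} \approx -0.70833$)
$s 1 K{\left(4 \right)} = \left(- \frac{17}{24}\right) 1 \left(-6\right) = \left(- \frac{17}{24}\right) \left(-6\right) = \frac{17}{4}$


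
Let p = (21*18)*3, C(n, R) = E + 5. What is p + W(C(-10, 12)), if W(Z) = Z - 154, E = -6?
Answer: 979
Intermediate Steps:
C(n, R) = -1 (C(n, R) = -6 + 5 = -1)
W(Z) = -154 + Z
p = 1134 (p = 378*3 = 1134)
p + W(C(-10, 12)) = 1134 + (-154 - 1) = 1134 - 155 = 979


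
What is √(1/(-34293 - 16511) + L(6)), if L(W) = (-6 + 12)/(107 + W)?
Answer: √437325188443/2870426 ≈ 0.23039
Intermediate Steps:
L(W) = 6/(107 + W)
√(1/(-34293 - 16511) + L(6)) = √(1/(-34293 - 16511) + 6/(107 + 6)) = √(1/(-50804) + 6/113) = √(-1/50804 + 6*(1/113)) = √(-1/50804 + 6/113) = √(304711/5740852) = √437325188443/2870426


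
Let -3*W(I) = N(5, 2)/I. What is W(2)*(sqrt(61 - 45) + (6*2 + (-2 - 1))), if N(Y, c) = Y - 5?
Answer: 0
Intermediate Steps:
N(Y, c) = -5 + Y
W(I) = 0 (W(I) = -(-5 + 5)/(3*I) = -0/I = -1/3*0 = 0)
W(2)*(sqrt(61 - 45) + (6*2 + (-2 - 1))) = 0*(sqrt(61 - 45) + (6*2 + (-2 - 1))) = 0*(sqrt(16) + (12 - 3)) = 0*(4 + 9) = 0*13 = 0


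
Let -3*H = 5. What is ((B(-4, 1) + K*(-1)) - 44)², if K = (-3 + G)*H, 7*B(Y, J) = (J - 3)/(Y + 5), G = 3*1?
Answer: 96100/49 ≈ 1961.2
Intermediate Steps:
H = -5/3 (H = -⅓*5 = -5/3 ≈ -1.6667)
G = 3
B(Y, J) = (-3 + J)/(7*(5 + Y)) (B(Y, J) = ((J - 3)/(Y + 5))/7 = ((-3 + J)/(5 + Y))/7 = (-3 + J)/(7*(5 + Y)))
K = 0 (K = (-3 + 3)*(-5/3) = 0*(-5/3) = 0)
((B(-4, 1) + K*(-1)) - 44)² = (((-3 + 1)/(7*(5 - 4)) + 0*(-1)) - 44)² = (((⅐)*(-2)/1 + 0) - 44)² = (((⅐)*1*(-2) + 0) - 44)² = ((-2/7 + 0) - 44)² = (-2/7 - 44)² = (-310/7)² = 96100/49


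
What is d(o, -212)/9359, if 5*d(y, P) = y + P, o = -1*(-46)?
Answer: -166/46795 ≈ -0.0035474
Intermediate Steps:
o = 46
d(y, P) = P/5 + y/5 (d(y, P) = (y + P)/5 = (P + y)/5 = P/5 + y/5)
d(o, -212)/9359 = ((⅕)*(-212) + (⅕)*46)/9359 = (-212/5 + 46/5)*(1/9359) = -166/5*1/9359 = -166/46795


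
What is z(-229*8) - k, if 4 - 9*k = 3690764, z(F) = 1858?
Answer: 3707482/9 ≈ 4.1194e+5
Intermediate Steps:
k = -3690760/9 (k = 4/9 - ⅑*3690764 = 4/9 - 3690764/9 = -3690760/9 ≈ -4.1008e+5)
z(-229*8) - k = 1858 - 1*(-3690760/9) = 1858 + 3690760/9 = 3707482/9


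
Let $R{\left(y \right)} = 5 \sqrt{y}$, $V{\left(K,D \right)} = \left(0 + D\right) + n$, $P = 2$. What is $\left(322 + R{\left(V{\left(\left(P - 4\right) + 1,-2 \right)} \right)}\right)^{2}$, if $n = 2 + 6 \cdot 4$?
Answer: $104284 + 6440 \sqrt{6} \approx 1.2006 \cdot 10^{5}$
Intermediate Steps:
$n = 26$ ($n = 2 + 24 = 26$)
$V{\left(K,D \right)} = 26 + D$ ($V{\left(K,D \right)} = \left(0 + D\right) + 26 = D + 26 = 26 + D$)
$\left(322 + R{\left(V{\left(\left(P - 4\right) + 1,-2 \right)} \right)}\right)^{2} = \left(322 + 5 \sqrt{26 - 2}\right)^{2} = \left(322 + 5 \sqrt{24}\right)^{2} = \left(322 + 5 \cdot 2 \sqrt{6}\right)^{2} = \left(322 + 10 \sqrt{6}\right)^{2}$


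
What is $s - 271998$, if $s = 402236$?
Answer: $130238$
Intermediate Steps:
$s - 271998 = 402236 - 271998 = 130238$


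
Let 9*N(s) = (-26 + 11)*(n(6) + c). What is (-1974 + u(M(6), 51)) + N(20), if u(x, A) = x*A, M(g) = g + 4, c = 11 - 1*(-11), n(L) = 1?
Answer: -4507/3 ≈ -1502.3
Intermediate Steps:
c = 22 (c = 11 + 11 = 22)
M(g) = 4 + g
N(s) = -115/3 (N(s) = ((-26 + 11)*(1 + 22))/9 = (-15*23)/9 = (⅑)*(-345) = -115/3)
u(x, A) = A*x
(-1974 + u(M(6), 51)) + N(20) = (-1974 + 51*(4 + 6)) - 115/3 = (-1974 + 51*10) - 115/3 = (-1974 + 510) - 115/3 = -1464 - 115/3 = -4507/3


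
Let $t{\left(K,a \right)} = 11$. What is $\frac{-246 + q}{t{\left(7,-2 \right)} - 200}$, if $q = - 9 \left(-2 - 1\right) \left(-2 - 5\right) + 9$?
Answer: $\frac{142}{63} \approx 2.254$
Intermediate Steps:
$q = -180$ ($q = - 9 \left(\left(-3\right) \left(-7\right)\right) + 9 = \left(-9\right) 21 + 9 = -189 + 9 = -180$)
$\frac{-246 + q}{t{\left(7,-2 \right)} - 200} = \frac{-246 - 180}{11 - 200} = - \frac{426}{-189} = \left(-426\right) \left(- \frac{1}{189}\right) = \frac{142}{63}$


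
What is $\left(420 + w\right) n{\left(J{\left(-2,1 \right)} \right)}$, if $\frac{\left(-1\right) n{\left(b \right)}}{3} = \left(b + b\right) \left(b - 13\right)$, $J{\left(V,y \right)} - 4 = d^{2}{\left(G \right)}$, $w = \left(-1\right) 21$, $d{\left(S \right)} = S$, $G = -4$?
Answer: $-335160$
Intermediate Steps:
$w = -21$
$J{\left(V,y \right)} = 20$ ($J{\left(V,y \right)} = 4 + \left(-4\right)^{2} = 4 + 16 = 20$)
$n{\left(b \right)} = - 6 b \left(-13 + b\right)$ ($n{\left(b \right)} = - 3 \left(b + b\right) \left(b - 13\right) = - 3 \cdot 2 b \left(-13 + b\right) = - 6 b \left(-13 + b\right)$)
$\left(420 + w\right) n{\left(J{\left(-2,1 \right)} \right)} = \left(420 - 21\right) 6 \cdot 20 \left(13 - 20\right) = 399 \cdot 6 \cdot 20 \left(13 - 20\right) = 399 \cdot 6 \cdot 20 \left(-7\right) = 399 \left(-840\right) = -335160$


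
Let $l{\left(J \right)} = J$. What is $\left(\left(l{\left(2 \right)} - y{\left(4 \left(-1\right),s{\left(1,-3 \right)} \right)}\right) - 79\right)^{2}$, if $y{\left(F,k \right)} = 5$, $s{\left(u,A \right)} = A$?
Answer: $6724$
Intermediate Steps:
$\left(\left(l{\left(2 \right)} - y{\left(4 \left(-1\right),s{\left(1,-3 \right)} \right)}\right) - 79\right)^{2} = \left(\left(2 - 5\right) - 79\right)^{2} = \left(-3 - 79\right)^{2} = \left(-82\right)^{2} = 6724$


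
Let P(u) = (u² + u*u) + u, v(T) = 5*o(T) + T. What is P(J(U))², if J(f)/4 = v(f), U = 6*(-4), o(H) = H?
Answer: 439537176576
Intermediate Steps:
v(T) = 6*T (v(T) = 5*T + T = 6*T)
U = -24
J(f) = 24*f (J(f) = 4*(6*f) = 24*f)
P(u) = u + 2*u² (P(u) = (u² + u²) + u = 2*u² + u = u + 2*u²)
P(J(U))² = ((24*(-24))*(1 + 2*(24*(-24))))² = (-576*(1 + 2*(-576)))² = (-576*(1 - 1152))² = (-576*(-1151))² = 662976² = 439537176576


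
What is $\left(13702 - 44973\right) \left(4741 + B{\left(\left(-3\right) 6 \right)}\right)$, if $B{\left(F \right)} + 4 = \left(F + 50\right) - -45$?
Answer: $-150538594$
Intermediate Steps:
$B{\left(F \right)} = 91 + F$ ($B{\left(F \right)} = -4 + \left(\left(F + 50\right) - -45\right) = -4 + \left(\left(50 + F\right) + 45\right) = -4 + \left(95 + F\right) = 91 + F$)
$\left(13702 - 44973\right) \left(4741 + B{\left(\left(-3\right) 6 \right)}\right) = \left(13702 - 44973\right) \left(4741 + \left(91 - 18\right)\right) = - 31271 \left(4741 + \left(91 - 18\right)\right) = - 31271 \left(4741 + 73\right) = \left(-31271\right) 4814 = -150538594$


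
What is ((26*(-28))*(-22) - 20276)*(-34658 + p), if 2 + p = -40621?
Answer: 320697060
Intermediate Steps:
p = -40623 (p = -2 - 40621 = -40623)
((26*(-28))*(-22) - 20276)*(-34658 + p) = ((26*(-28))*(-22) - 20276)*(-34658 - 40623) = (-728*(-22) - 20276)*(-75281) = (16016 - 20276)*(-75281) = -4260*(-75281) = 320697060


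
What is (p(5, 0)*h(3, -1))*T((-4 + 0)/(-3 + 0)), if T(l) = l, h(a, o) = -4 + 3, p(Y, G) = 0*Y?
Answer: 0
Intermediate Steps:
p(Y, G) = 0
h(a, o) = -1
(p(5, 0)*h(3, -1))*T((-4 + 0)/(-3 + 0)) = (0*(-1))*((-4 + 0)/(-3 + 0)) = 0*(-4/(-3)) = 0*(-4*(-⅓)) = 0*(4/3) = 0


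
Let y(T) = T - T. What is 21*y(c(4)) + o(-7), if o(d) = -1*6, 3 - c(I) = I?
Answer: -6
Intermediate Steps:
c(I) = 3 - I
o(d) = -6
y(T) = 0
21*y(c(4)) + o(-7) = 21*0 - 6 = 0 - 6 = -6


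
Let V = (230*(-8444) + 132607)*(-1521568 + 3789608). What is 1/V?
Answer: -1/4104047864520 ≈ -2.4366e-13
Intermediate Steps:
V = -4104047864520 (V = (-1942120 + 132607)*2268040 = -1809513*2268040 = -4104047864520)
1/V = 1/(-4104047864520) = -1/4104047864520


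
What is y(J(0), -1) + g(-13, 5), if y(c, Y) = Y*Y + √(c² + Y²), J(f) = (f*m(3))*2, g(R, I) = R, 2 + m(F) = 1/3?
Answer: -11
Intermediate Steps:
m(F) = -5/3 (m(F) = -2 + 1/3 = -2 + ⅓ = -5/3)
J(f) = -10*f/3 (J(f) = (f*(-5/3))*2 = -5*f/3*2 = -10*f/3)
y(c, Y) = Y² + √(Y² + c²)
y(J(0), -1) + g(-13, 5) = ((-1)² + √((-1)² + (-10/3*0)²)) - 13 = (1 + √(1 + 0²)) - 13 = (1 + √(1 + 0)) - 13 = (1 + √1) - 13 = (1 + 1) - 13 = 2 - 13 = -11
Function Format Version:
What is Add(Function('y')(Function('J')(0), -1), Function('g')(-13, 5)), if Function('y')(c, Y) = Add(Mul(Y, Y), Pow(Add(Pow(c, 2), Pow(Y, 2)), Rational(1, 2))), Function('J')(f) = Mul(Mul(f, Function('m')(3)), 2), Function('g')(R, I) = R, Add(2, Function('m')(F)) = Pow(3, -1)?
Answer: -11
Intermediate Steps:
Function('m')(F) = Rational(-5, 3) (Function('m')(F) = Add(-2, Pow(3, -1)) = Add(-2, Rational(1, 3)) = Rational(-5, 3))
Function('J')(f) = Mul(Rational(-10, 3), f) (Function('J')(f) = Mul(Mul(f, Rational(-5, 3)), 2) = Mul(Mul(Rational(-5, 3), f), 2) = Mul(Rational(-10, 3), f))
Function('y')(c, Y) = Add(Pow(Y, 2), Pow(Add(Pow(Y, 2), Pow(c, 2)), Rational(1, 2)))
Add(Function('y')(Function('J')(0), -1), Function('g')(-13, 5)) = Add(Add(Pow(-1, 2), Pow(Add(Pow(-1, 2), Pow(Mul(Rational(-10, 3), 0), 2)), Rational(1, 2))), -13) = Add(Add(1, Pow(Add(1, Pow(0, 2)), Rational(1, 2))), -13) = Add(Add(1, Pow(Add(1, 0), Rational(1, 2))), -13) = Add(Add(1, Pow(1, Rational(1, 2))), -13) = Add(Add(1, 1), -13) = Add(2, -13) = -11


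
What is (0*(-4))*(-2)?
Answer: 0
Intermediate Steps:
(0*(-4))*(-2) = 0*(-2) = 0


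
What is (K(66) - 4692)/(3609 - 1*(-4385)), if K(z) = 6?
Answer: -2343/3997 ≈ -0.58619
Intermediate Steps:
(K(66) - 4692)/(3609 - 1*(-4385)) = (6 - 4692)/(3609 - 1*(-4385)) = -4686/(3609 + 4385) = -4686/7994 = -4686*1/7994 = -2343/3997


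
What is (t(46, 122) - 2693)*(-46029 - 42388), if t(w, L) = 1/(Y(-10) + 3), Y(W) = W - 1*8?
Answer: 3571693132/15 ≈ 2.3811e+8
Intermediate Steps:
Y(W) = -8 + W (Y(W) = W - 8 = -8 + W)
t(w, L) = -1/15 (t(w, L) = 1/((-8 - 10) + 3) = 1/(-18 + 3) = 1/(-15) = -1/15)
(t(46, 122) - 2693)*(-46029 - 42388) = (-1/15 - 2693)*(-46029 - 42388) = -40396/15*(-88417) = 3571693132/15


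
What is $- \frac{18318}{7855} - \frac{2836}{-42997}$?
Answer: $- \frac{765342266}{337741435} \approx -2.2661$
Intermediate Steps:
$- \frac{18318}{7855} - \frac{2836}{-42997} = \left(-18318\right) \frac{1}{7855} - - \frac{2836}{42997} = - \frac{18318}{7855} + \frac{2836}{42997} = - \frac{765342266}{337741435}$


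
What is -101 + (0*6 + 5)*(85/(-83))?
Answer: -8808/83 ≈ -106.12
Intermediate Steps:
-101 + (0*6 + 5)*(85/(-83)) = -101 + (0 + 5)*(85*(-1/83)) = -101 + 5*(-85/83) = -101 - 425/83 = -8808/83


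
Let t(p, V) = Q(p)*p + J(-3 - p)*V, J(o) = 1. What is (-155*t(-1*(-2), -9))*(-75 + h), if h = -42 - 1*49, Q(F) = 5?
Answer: 25730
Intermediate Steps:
h = -91 (h = -42 - 49 = -91)
t(p, V) = V + 5*p (t(p, V) = 5*p + 1*V = 5*p + V = V + 5*p)
(-155*t(-1*(-2), -9))*(-75 + h) = (-155*(-9 + 5*(-1*(-2))))*(-75 - 91) = -155*(-9 + 5*2)*(-166) = -155*(-9 + 10)*(-166) = -155*1*(-166) = -155*(-166) = 25730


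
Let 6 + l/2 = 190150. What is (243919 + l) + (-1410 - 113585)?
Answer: 509212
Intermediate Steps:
l = 380288 (l = -12 + 2*190150 = -12 + 380300 = 380288)
(243919 + l) + (-1410 - 113585) = (243919 + 380288) + (-1410 - 113585) = 624207 - 114995 = 509212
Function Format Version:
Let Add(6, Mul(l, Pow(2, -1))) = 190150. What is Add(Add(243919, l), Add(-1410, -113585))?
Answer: 509212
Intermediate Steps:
l = 380288 (l = Add(-12, Mul(2, 190150)) = Add(-12, 380300) = 380288)
Add(Add(243919, l), Add(-1410, -113585)) = Add(Add(243919, 380288), Add(-1410, -113585)) = Add(624207, -114995) = 509212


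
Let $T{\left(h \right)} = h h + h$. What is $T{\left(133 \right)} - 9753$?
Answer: $8069$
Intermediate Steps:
$T{\left(h \right)} = h + h^{2}$ ($T{\left(h \right)} = h^{2} + h = h + h^{2}$)
$T{\left(133 \right)} - 9753 = 133 \left(1 + 133\right) - 9753 = 133 \cdot 134 - 9753 = 17822 - 9753 = 8069$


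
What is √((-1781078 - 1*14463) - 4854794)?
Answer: I*√6650335 ≈ 2578.8*I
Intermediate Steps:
√((-1781078 - 1*14463) - 4854794) = √((-1781078 - 14463) - 4854794) = √(-1795541 - 4854794) = √(-6650335) = I*√6650335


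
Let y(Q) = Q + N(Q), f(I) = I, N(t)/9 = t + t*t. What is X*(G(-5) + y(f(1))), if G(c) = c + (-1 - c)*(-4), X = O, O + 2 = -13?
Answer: 30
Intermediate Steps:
N(t) = 9*t + 9*t² (N(t) = 9*(t + t*t) = 9*(t + t²) = 9*t + 9*t²)
O = -15 (O = -2 - 13 = -15)
X = -15
y(Q) = Q + 9*Q*(1 + Q)
G(c) = 4 + 5*c (G(c) = c + (4 + 4*c) = 4 + 5*c)
X*(G(-5) + y(f(1))) = -15*((4 + 5*(-5)) + 1*(10 + 9*1)) = -15*((4 - 25) + 1*(10 + 9)) = -15*(-21 + 1*19) = -15*(-21 + 19) = -15*(-2) = 30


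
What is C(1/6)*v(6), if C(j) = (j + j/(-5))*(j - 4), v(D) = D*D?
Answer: -92/5 ≈ -18.400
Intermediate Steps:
v(D) = D**2
C(j) = 4*j*(-4 + j)/5 (C(j) = (j + j*(-1/5))*(-4 + j) = (j - j/5)*(-4 + j) = (4*j/5)*(-4 + j) = 4*j*(-4 + j)/5)
C(1/6)*v(6) = ((4/5)*(-4 + 1/6)/6)*6**2 = ((4/5)*(1/6)*(-4 + 1/6))*36 = ((4/5)*(1/6)*(-23/6))*36 = -23/45*36 = -92/5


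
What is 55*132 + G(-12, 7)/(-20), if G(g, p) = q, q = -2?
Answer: 72601/10 ≈ 7260.1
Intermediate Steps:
G(g, p) = -2
55*132 + G(-12, 7)/(-20) = 55*132 - 2/(-20) = 7260 - 2*(-1/20) = 7260 + ⅒ = 72601/10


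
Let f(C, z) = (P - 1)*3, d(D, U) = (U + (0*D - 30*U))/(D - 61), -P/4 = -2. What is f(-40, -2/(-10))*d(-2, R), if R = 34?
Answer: 986/3 ≈ 328.67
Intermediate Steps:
P = 8 (P = -4*(-2) = 8)
d(D, U) = -29*U/(-61 + D) (d(D, U) = (U + (0 - 30*U))/(-61 + D) = (U - 30*U)/(-61 + D) = (-29*U)/(-61 + D) = -29*U/(-61 + D))
f(C, z) = 21 (f(C, z) = (8 - 1)*3 = 7*3 = 21)
f(-40, -2/(-10))*d(-2, R) = 21*(-29*34/(-61 - 2)) = 21*(-29*34/(-63)) = 21*(-29*34*(-1/63)) = 21*(986/63) = 986/3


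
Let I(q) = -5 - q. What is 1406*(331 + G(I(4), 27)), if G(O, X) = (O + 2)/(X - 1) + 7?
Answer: 6173043/13 ≈ 4.7485e+5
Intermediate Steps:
G(O, X) = 7 + (2 + O)/(-1 + X) (G(O, X) = (2 + O)/(-1 + X) + 7 = 7 + (2 + O)/(-1 + X))
1406*(331 + G(I(4), 27)) = 1406*(331 + (-5 + (-5 - 1*4) + 7*27)/(-1 + 27)) = 1406*(331 + (-5 + (-5 - 4) + 189)/26) = 1406*(331 + (-5 - 9 + 189)/26) = 1406*(331 + (1/26)*175) = 1406*(331 + 175/26) = 1406*(8781/26) = 6173043/13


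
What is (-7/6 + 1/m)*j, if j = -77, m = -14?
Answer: 286/3 ≈ 95.333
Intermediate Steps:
(-7/6 + 1/m)*j = (-7/6 + 1/(-14))*(-77) = (-7*1/6 + 1*(-1/14))*(-77) = (-7/6 - 1/14)*(-77) = -26/21*(-77) = 286/3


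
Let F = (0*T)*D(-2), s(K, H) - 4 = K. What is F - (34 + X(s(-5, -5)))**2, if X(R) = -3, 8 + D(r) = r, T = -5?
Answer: -961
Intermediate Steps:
D(r) = -8 + r
s(K, H) = 4 + K
F = 0 (F = (0*(-5))*(-8 - 2) = 0*(-10) = 0)
F - (34 + X(s(-5, -5)))**2 = 0 - (34 - 3)**2 = 0 - 1*31**2 = 0 - 1*961 = 0 - 961 = -961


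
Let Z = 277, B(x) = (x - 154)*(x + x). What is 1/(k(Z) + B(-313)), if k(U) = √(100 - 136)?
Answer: 146171/42731922500 - 3*I/42731922500 ≈ 3.4206e-6 - 7.0205e-11*I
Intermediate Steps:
B(x) = 2*x*(-154 + x) (B(x) = (-154 + x)*(2*x) = 2*x*(-154 + x))
k(U) = 6*I (k(U) = √(-36) = 6*I)
1/(k(Z) + B(-313)) = 1/(6*I + 2*(-313)*(-154 - 313)) = 1/(6*I + 2*(-313)*(-467)) = 1/(6*I + 292342) = 1/(292342 + 6*I) = (292342 - 6*I)/85463845000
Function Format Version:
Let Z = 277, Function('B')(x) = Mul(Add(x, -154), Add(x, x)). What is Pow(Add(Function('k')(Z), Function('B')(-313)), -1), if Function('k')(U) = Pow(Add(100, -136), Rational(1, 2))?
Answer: Add(Rational(146171, 42731922500), Mul(Rational(-3, 42731922500), I)) ≈ Add(3.4206e-6, Mul(-7.0205e-11, I))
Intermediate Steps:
Function('B')(x) = Mul(2, x, Add(-154, x)) (Function('B')(x) = Mul(Add(-154, x), Mul(2, x)) = Mul(2, x, Add(-154, x)))
Function('k')(U) = Mul(6, I) (Function('k')(U) = Pow(-36, Rational(1, 2)) = Mul(6, I))
Pow(Add(Function('k')(Z), Function('B')(-313)), -1) = Pow(Add(Mul(6, I), Mul(2, -313, Add(-154, -313))), -1) = Pow(Add(Mul(6, I), Mul(2, -313, -467)), -1) = Pow(Add(Mul(6, I), 292342), -1) = Pow(Add(292342, Mul(6, I)), -1) = Mul(Rational(1, 85463845000), Add(292342, Mul(-6, I)))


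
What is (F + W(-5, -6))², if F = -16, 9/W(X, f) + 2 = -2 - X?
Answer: 49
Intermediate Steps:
W(X, f) = 9/(-4 - X) (W(X, f) = 9/(-2 + (-2 - X)) = 9/(-4 - X))
(F + W(-5, -6))² = (-16 - 9/(4 - 5))² = (-16 - 9/(-1))² = (-16 - 9*(-1))² = (-16 + 9)² = (-7)² = 49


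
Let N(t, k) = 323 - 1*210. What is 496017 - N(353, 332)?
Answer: 495904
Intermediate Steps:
N(t, k) = 113 (N(t, k) = 323 - 210 = 113)
496017 - N(353, 332) = 496017 - 1*113 = 496017 - 113 = 495904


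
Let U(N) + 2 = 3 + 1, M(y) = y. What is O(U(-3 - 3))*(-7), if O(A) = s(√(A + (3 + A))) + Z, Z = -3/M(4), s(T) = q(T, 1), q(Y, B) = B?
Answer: -7/4 ≈ -1.7500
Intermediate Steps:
s(T) = 1
Z = -¾ (Z = -3/4 = -3*¼ = -¾ ≈ -0.75000)
U(N) = 2 (U(N) = -2 + (3 + 1) = -2 + 4 = 2)
O(A) = ¼ (O(A) = 1 - ¾ = ¼)
O(U(-3 - 3))*(-7) = (¼)*(-7) = -7/4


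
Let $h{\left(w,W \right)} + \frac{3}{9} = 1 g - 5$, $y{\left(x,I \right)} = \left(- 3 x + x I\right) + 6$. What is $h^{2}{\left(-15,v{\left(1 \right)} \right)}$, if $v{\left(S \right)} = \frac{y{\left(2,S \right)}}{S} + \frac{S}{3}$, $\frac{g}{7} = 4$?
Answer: $\frac{4624}{9} \approx 513.78$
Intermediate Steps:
$g = 28$ ($g = 7 \cdot 4 = 28$)
$y{\left(x,I \right)} = 6 - 3 x + I x$ ($y{\left(x,I \right)} = \left(- 3 x + I x\right) + 6 = 6 - 3 x + I x$)
$v{\left(S \right)} = 2 + \frac{S}{3}$ ($v{\left(S \right)} = \frac{6 - 6 + S 2}{S} + \frac{S}{3} = \frac{6 - 6 + 2 S}{S} + S \frac{1}{3} = \frac{2 S}{S} + \frac{S}{3} = 2 + \frac{S}{3}$)
$h{\left(w,W \right)} = \frac{68}{3}$ ($h{\left(w,W \right)} = - \frac{1}{3} + \left(1 \cdot 28 - 5\right) = - \frac{1}{3} + \left(28 - 5\right) = - \frac{1}{3} + 23 = \frac{68}{3}$)
$h^{2}{\left(-15,v{\left(1 \right)} \right)} = \left(\frac{68}{3}\right)^{2} = \frac{4624}{9}$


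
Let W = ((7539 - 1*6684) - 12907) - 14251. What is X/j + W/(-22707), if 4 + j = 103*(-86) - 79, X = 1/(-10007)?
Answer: 81151637192/70057035621 ≈ 1.1584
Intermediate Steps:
W = -26303 (W = ((7539 - 6684) - 12907) - 14251 = (855 - 12907) - 14251 = -12052 - 14251 = -26303)
X = -1/10007 ≈ -9.9930e-5
j = -8941 (j = -4 + (103*(-86) - 79) = -4 + (-8858 - 79) = -4 - 8937 = -8941)
X/j + W/(-22707) = -1/10007/(-8941) - 26303/(-22707) = -1/10007*(-1/8941) - 26303*(-1/22707) = 1/89472587 + 907/783 = 81151637192/70057035621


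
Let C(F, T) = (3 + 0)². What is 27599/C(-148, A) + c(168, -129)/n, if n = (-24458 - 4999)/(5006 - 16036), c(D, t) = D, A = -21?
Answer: 30728189/9819 ≈ 3129.5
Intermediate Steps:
C(F, T) = 9 (C(F, T) = 3² = 9)
n = 29457/11030 (n = -29457/(-11030) = -29457*(-1/11030) = 29457/11030 ≈ 2.6706)
27599/C(-148, A) + c(168, -129)/n = 27599/9 + 168/(29457/11030) = 27599*(⅑) + 168*(11030/29457) = 27599/9 + 617680/9819 = 30728189/9819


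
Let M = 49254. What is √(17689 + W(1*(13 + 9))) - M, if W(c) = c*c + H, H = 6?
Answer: -49254 + 7*√371 ≈ -49119.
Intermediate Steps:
W(c) = 6 + c² (W(c) = c*c + 6 = c² + 6 = 6 + c²)
√(17689 + W(1*(13 + 9))) - M = √(17689 + (6 + (1*(13 + 9))²)) - 1*49254 = √(17689 + (6 + (1*22)²)) - 49254 = √(17689 + (6 + 22²)) - 49254 = √(17689 + (6 + 484)) - 49254 = √(17689 + 490) - 49254 = √18179 - 49254 = 7*√371 - 49254 = -49254 + 7*√371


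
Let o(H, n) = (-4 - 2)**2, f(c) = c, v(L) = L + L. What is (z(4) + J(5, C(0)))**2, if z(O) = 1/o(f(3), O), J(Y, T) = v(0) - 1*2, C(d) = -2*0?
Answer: 5041/1296 ≈ 3.8897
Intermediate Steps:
v(L) = 2*L
o(H, n) = 36 (o(H, n) = (-6)**2 = 36)
C(d) = 0
J(Y, T) = -2 (J(Y, T) = 2*0 - 1*2 = 0 - 2 = -2)
z(O) = 1/36
(z(4) + J(5, C(0)))**2 = (1/36 - 2)**2 = (-71/36)**2 = 5041/1296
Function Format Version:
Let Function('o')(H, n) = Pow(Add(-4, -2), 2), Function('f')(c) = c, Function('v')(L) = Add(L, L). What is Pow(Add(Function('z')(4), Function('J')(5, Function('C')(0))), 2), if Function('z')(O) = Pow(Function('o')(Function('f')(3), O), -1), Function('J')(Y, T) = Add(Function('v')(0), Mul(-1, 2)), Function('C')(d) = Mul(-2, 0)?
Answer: Rational(5041, 1296) ≈ 3.8897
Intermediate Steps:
Function('v')(L) = Mul(2, L)
Function('o')(H, n) = 36 (Function('o')(H, n) = Pow(-6, 2) = 36)
Function('C')(d) = 0
Function('J')(Y, T) = -2 (Function('J')(Y, T) = Add(Mul(2, 0), Mul(-1, 2)) = Add(0, -2) = -2)
Function('z')(O) = Rational(1, 36) (Function('z')(O) = Pow(36, -1) = Rational(1, 36))
Pow(Add(Function('z')(4), Function('J')(5, Function('C')(0))), 2) = Pow(Add(Rational(1, 36), -2), 2) = Pow(Rational(-71, 36), 2) = Rational(5041, 1296)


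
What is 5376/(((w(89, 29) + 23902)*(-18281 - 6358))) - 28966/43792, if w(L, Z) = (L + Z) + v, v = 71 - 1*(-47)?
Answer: -205087662781/310055796216 ≈ -0.66145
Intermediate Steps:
v = 118 (v = 71 + 47 = 118)
w(L, Z) = 118 + L + Z (w(L, Z) = (L + Z) + 118 = 118 + L + Z)
5376/(((w(89, 29) + 23902)*(-18281 - 6358))) - 28966/43792 = 5376/((((118 + 89 + 29) + 23902)*(-18281 - 6358))) - 28966/43792 = 5376/(((236 + 23902)*(-24639))) - 28966*1/43792 = 5376/((24138*(-24639))) - 2069/3128 = 5376/(-594736182) - 2069/3128 = 5376*(-1/594736182) - 2069/3128 = -896/99122697 - 2069/3128 = -205087662781/310055796216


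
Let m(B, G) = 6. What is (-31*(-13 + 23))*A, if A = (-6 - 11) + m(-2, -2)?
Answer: 3410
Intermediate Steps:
A = -11 (A = (-6 - 11) + 6 = -17 + 6 = -11)
(-31*(-13 + 23))*A = -31*(-13 + 23)*(-11) = -31*10*(-11) = -310*(-11) = 3410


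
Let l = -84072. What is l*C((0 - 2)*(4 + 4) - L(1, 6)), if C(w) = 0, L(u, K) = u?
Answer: 0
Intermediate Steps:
l*C((0 - 2)*(4 + 4) - L(1, 6)) = -84072*0 = 0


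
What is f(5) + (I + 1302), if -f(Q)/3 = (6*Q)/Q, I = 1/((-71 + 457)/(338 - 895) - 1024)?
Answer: 732847579/570754 ≈ 1284.0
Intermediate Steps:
I = -557/570754 (I = 1/(386/(-557) - 1024) = 1/(386*(-1/557) - 1024) = 1/(-386/557 - 1024) = 1/(-570754/557) = -557/570754 ≈ -0.00097590)
f(Q) = -18 (f(Q) = -3*6*Q/Q = -3*6 = -18)
f(5) + (I + 1302) = -18 + (-557/570754 + 1302) = -18 + 743121151/570754 = 732847579/570754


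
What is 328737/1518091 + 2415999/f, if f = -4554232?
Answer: -2170561772925/6913738611112 ≈ -0.31395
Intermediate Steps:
328737/1518091 + 2415999/f = 328737/1518091 + 2415999/(-4554232) = 328737*(1/1518091) + 2415999*(-1/4554232) = 328737/1518091 - 2415999/4554232 = -2170561772925/6913738611112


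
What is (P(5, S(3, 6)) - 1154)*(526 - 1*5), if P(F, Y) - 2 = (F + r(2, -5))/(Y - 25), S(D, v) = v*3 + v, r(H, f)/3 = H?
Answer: -605923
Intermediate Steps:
r(H, f) = 3*H
S(D, v) = 4*v (S(D, v) = 3*v + v = 4*v)
P(F, Y) = 2 + (6 + F)/(-25 + Y) (P(F, Y) = 2 + (F + 3*2)/(Y - 25) = 2 + (F + 6)/(-25 + Y) = 2 + (6 + F)/(-25 + Y))
(P(5, S(3, 6)) - 1154)*(526 - 1*5) = ((-44 + 5 + 2*(4*6))/(-25 + 4*6) - 1154)*(526 - 1*5) = ((-44 + 5 + 2*24)/(-25 + 24) - 1154)*(526 - 5) = ((-44 + 5 + 48)/(-1) - 1154)*521 = (-1*9 - 1154)*521 = (-9 - 1154)*521 = -1163*521 = -605923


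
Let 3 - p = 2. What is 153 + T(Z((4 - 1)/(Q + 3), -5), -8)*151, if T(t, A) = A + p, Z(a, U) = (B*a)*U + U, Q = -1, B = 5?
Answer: -904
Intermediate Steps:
p = 1 (p = 3 - 1*2 = 3 - 2 = 1)
Z(a, U) = U + 5*U*a (Z(a, U) = (5*a)*U + U = 5*U*a + U = U + 5*U*a)
T(t, A) = 1 + A (T(t, A) = A + 1 = 1 + A)
153 + T(Z((4 - 1)/(Q + 3), -5), -8)*151 = 153 + (1 - 8)*151 = 153 - 7*151 = 153 - 1057 = -904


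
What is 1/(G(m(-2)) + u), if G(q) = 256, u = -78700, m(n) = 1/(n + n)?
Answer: -1/78444 ≈ -1.2748e-5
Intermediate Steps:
m(n) = 1/(2*n)
1/(G(m(-2)) + u) = 1/(256 - 78700) = 1/(-78444) = -1/78444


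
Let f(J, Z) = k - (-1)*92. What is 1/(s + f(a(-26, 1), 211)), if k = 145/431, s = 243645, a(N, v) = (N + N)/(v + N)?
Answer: 431/105050792 ≈ 4.1028e-6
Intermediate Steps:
a(N, v) = 2*N/(N + v) (a(N, v) = (2*N)/(N + v) = 2*N/(N + v))
k = 145/431 (k = 145*(1/431) = 145/431 ≈ 0.33643)
f(J, Z) = 39797/431 (f(J, Z) = 145/431 - (-1)*92 = 145/431 - 1*(-92) = 145/431 + 92 = 39797/431)
1/(s + f(a(-26, 1), 211)) = 1/(243645 + 39797/431) = 1/(105050792/431) = 431/105050792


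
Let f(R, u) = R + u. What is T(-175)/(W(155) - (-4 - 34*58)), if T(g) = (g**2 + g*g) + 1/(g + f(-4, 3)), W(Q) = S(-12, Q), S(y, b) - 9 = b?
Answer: 10779999/376640 ≈ 28.621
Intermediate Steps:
S(y, b) = 9 + b
W(Q) = 9 + Q
T(g) = 1/(-1 + g) + 2*g**2 (T(g) = (g**2 + g*g) + 1/(g + (-4 + 3)) = (g**2 + g**2) + 1/(g - 1) = 2*g**2 + 1/(-1 + g) = 1/(-1 + g) + 2*g**2)
T(-175)/(W(155) - (-4 - 34*58)) = ((1 - 2*(-175)**2 + 2*(-175)**3)/(-1 - 175))/((9 + 155) - (-4 - 34*58)) = ((1 - 2*30625 + 2*(-5359375))/(-176))/(164 - (-4 - 1972)) = (-(1 - 61250 - 10718750)/176)/(164 - 1*(-1976)) = (-1/176*(-10779999))/(164 + 1976) = (10779999/176)/2140 = (10779999/176)*(1/2140) = 10779999/376640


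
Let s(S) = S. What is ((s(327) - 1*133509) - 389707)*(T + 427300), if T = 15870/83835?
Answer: -54293628189994/243 ≈ -2.2343e+11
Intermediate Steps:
T = 46/243 (T = 15870*(1/83835) = 46/243 ≈ 0.18930)
((s(327) - 1*133509) - 389707)*(T + 427300) = ((327 - 1*133509) - 389707)*(46/243 + 427300) = ((327 - 133509) - 389707)*(103833946/243) = (-133182 - 389707)*(103833946/243) = -522889*103833946/243 = -54293628189994/243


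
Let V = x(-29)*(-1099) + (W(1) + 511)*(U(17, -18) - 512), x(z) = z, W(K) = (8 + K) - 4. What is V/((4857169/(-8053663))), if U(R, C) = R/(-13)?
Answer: 24394102275535/63143197 ≈ 3.8633e+5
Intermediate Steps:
W(K) = 4 + K
U(R, C) = -R/13 (U(R, C) = R*(-1/13) = -R/13)
V = -3028945/13 (V = -29*(-1099) + ((4 + 1) + 511)*(-1/13*17 - 512) = 31871 + (5 + 511)*(-17/13 - 512) = 31871 + 516*(-6673/13) = 31871 - 3443268/13 = -3028945/13 ≈ -2.3300e+5)
V/((4857169/(-8053663))) = -3028945/(13*(4857169/(-8053663))) = -3028945/(13*(4857169*(-1/8053663))) = -3028945/(13*(-4857169/8053663)) = -3028945/13*(-8053663/4857169) = 24394102275535/63143197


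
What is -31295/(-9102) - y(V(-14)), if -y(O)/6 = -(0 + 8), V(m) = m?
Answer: -405601/9102 ≈ -44.562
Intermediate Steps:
y(O) = 48 (y(O) = -(-6)*(0 + 8) = -(-6)*8 = -6*(-8) = 48)
-31295/(-9102) - y(V(-14)) = -31295/(-9102) - 1*48 = -31295*(-1/9102) - 48 = 31295/9102 - 48 = -405601/9102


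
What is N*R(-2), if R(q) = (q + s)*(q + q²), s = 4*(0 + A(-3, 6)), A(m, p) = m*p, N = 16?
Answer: -2368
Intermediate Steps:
s = -72 (s = 4*(0 - 3*6) = 4*(0 - 18) = 4*(-18) = -72)
R(q) = (-72 + q)*(q + q²) (R(q) = (q - 72)*(q + q²) = (-72 + q)*(q + q²))
N*R(-2) = 16*(-2*(-72 + (-2)² - 71*(-2))) = 16*(-2*(-72 + 4 + 142)) = 16*(-2*74) = 16*(-148) = -2368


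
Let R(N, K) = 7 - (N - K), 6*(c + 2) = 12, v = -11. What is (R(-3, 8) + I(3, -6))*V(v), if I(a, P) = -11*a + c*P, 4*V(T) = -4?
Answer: 15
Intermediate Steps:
c = 0 (c = -2 + (1/6)*12 = -2 + 2 = 0)
V(T) = -1 (V(T) = (1/4)*(-4) = -1)
I(a, P) = -11*a (I(a, P) = -11*a + 0*P = -11*a + 0 = -11*a)
R(N, K) = 7 + K - N (R(N, K) = 7 + (K - N) = 7 + K - N)
(R(-3, 8) + I(3, -6))*V(v) = ((7 + 8 - 1*(-3)) - 11*3)*(-1) = ((7 + 8 + 3) - 33)*(-1) = (18 - 33)*(-1) = -15*(-1) = 15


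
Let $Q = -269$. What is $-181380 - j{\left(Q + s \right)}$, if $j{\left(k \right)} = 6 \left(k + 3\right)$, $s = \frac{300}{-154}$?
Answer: $- \frac{13842468}{77} \approx -1.7977 \cdot 10^{5}$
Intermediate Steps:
$s = - \frac{150}{77}$ ($s = 300 \left(- \frac{1}{154}\right) = - \frac{150}{77} \approx -1.9481$)
$j{\left(k \right)} = 18 + 6 k$ ($j{\left(k \right)} = 6 \left(3 + k\right) = 18 + 6 k$)
$-181380 - j{\left(Q + s \right)} = -181380 - \left(18 + 6 \left(-269 - \frac{150}{77}\right)\right) = -181380 - \left(18 + 6 \left(- \frac{20863}{77}\right)\right) = -181380 - \left(18 - \frac{125178}{77}\right) = -181380 - - \frac{123792}{77} = -181380 + \frac{123792}{77} = - \frac{13842468}{77}$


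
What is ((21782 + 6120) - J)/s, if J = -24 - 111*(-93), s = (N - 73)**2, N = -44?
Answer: 17603/13689 ≈ 1.2859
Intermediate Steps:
s = 13689 (s = (-44 - 73)**2 = (-117)**2 = 13689)
J = 10299 (J = -24 + 10323 = 10299)
((21782 + 6120) - J)/s = ((21782 + 6120) - 1*10299)/13689 = (27902 - 10299)*(1/13689) = 17603*(1/13689) = 17603/13689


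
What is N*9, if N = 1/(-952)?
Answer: -9/952 ≈ -0.0094538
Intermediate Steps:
N = -1/952 ≈ -0.0010504
N*9 = -1/952*9 = -9/952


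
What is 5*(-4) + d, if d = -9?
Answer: -29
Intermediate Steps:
5*(-4) + d = 5*(-4) - 9 = -20 - 9 = -29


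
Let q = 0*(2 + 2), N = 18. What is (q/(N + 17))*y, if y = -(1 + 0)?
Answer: 0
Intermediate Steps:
y = -1 (y = -1*1 = -1)
q = 0 (q = 0*4 = 0)
(q/(N + 17))*y = (0/(18 + 17))*(-1) = (0/35)*(-1) = (0*(1/35))*(-1) = 0*(-1) = 0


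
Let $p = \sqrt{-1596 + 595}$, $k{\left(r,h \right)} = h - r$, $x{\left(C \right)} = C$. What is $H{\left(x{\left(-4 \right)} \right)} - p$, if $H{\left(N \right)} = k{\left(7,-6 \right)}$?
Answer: $-13 - i \sqrt{1001} \approx -13.0 - 31.639 i$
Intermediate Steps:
$H{\left(N \right)} = -13$ ($H{\left(N \right)} = -6 - 7 = -13$)
$p = i \sqrt{1001}$ ($p = \sqrt{-1001} = i \sqrt{1001} \approx 31.639 i$)
$H{\left(x{\left(-4 \right)} \right)} - p = -13 - i \sqrt{1001}$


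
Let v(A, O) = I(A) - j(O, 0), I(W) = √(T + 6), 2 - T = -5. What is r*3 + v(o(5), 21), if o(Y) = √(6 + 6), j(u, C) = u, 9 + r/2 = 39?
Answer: 159 + √13 ≈ 162.61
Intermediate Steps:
r = 60 (r = -18 + 2*39 = -18 + 78 = 60)
T = 7 (T = 2 - 1*(-5) = 2 + 5 = 7)
I(W) = √13 (I(W) = √(7 + 6) = √13)
o(Y) = 2*√3 (o(Y) = √12 = 2*√3)
v(A, O) = √13 - O
r*3 + v(o(5), 21) = 60*3 + (√13 - 1*21) = 180 + (√13 - 21) = 180 + (-21 + √13) = 159 + √13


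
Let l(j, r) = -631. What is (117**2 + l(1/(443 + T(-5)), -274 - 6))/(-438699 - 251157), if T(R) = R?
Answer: -6529/344928 ≈ -0.018929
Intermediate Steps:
(117**2 + l(1/(443 + T(-5)), -274 - 6))/(-438699 - 251157) = (117**2 - 631)/(-438699 - 251157) = (13689 - 631)/(-689856) = 13058*(-1/689856) = -6529/344928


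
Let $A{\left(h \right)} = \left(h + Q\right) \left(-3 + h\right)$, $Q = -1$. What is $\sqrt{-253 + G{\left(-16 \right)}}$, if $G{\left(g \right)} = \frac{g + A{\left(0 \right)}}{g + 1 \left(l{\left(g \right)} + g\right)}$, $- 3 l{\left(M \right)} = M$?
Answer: $\frac{i \sqrt{101005}}{20} \approx 15.891 i$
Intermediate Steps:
$l{\left(M \right)} = - \frac{M}{3}$
$A{\left(h \right)} = \left(-1 + h\right) \left(-3 + h\right)$ ($A{\left(h \right)} = \left(h - 1\right) \left(-3 + h\right) = \left(-1 + h\right) \left(-3 + h\right)$)
$G{\left(g \right)} = \frac{3 \left(3 + g\right)}{5 g}$ ($G{\left(g \right)} = \frac{g + \left(3 + 0^{2} - 0\right)}{g + 1 \left(- \frac{g}{3} + g\right)} = \frac{g + \left(3 + 0 + 0\right)}{g + 1 \frac{2 g}{3}} = \frac{g + 3}{g + \frac{2 g}{3}} = \frac{3 + g}{\frac{5}{3} g} = \left(3 + g\right) \frac{3}{5 g} = \frac{3 \left(3 + g\right)}{5 g}$)
$\sqrt{-253 + G{\left(-16 \right)}} = \sqrt{-253 + \frac{3 \left(3 - 16\right)}{5 \left(-16\right)}} = \sqrt{-253 + \frac{3}{5} \left(- \frac{1}{16}\right) \left(-13\right)} = \sqrt{-253 + \frac{39}{80}} = \sqrt{- \frac{20201}{80}} = \frac{i \sqrt{101005}}{20}$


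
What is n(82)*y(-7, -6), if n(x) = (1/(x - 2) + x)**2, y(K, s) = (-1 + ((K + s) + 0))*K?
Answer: 2109289329/3200 ≈ 6.5915e+5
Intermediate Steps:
y(K, s) = K*(-1 + K + s) (y(K, s) = (-1 + (K + s))*K = (-1 + K + s)*K = K*(-1 + K + s))
n(x) = (x + 1/(-2 + x))**2 (n(x) = (1/(-2 + x) + x)**2 = (x + 1/(-2 + x))**2)
n(82)*y(-7, -6) = ((1 + 82**2 - 2*82)**2/(-2 + 82)**2)*(-7*(-1 - 7 - 6)) = ((1 + 6724 - 164)**2/80**2)*(-7*(-14)) = ((1/6400)*6561**2)*98 = ((1/6400)*43046721)*98 = (43046721/6400)*98 = 2109289329/3200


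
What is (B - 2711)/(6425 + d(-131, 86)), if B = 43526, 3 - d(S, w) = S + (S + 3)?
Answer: 4535/743 ≈ 6.1036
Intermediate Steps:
d(S, w) = -2*S (d(S, w) = 3 - (S + (S + 3)) = 3 - (S + (3 + S)) = 3 - (3 + 2*S) = 3 + (-3 - 2*S) = -2*S)
(B - 2711)/(6425 + d(-131, 86)) = (43526 - 2711)/(6425 - 2*(-131)) = 40815/(6425 + 262) = 40815/6687 = 40815*(1/6687) = 4535/743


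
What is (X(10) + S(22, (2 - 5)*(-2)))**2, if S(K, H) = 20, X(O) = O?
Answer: 900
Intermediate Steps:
(X(10) + S(22, (2 - 5)*(-2)))**2 = (10 + 20)**2 = 30**2 = 900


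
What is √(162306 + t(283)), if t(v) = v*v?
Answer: √242395 ≈ 492.34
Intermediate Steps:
t(v) = v²
√(162306 + t(283)) = √(162306 + 283²) = √(162306 + 80089) = √242395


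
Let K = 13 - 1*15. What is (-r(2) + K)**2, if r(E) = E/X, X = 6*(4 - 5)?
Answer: 25/9 ≈ 2.7778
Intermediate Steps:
X = -6 (X = 6*(-1) = -6)
K = -2 (K = 13 - 15 = -2)
r(E) = -E/6 (r(E) = E/(-6) = E*(-1/6) = -E/6)
(-r(2) + K)**2 = (-(-1)*2/6 - 2)**2 = (-1*(-1/3) - 2)**2 = (1/3 - 2)**2 = (-5/3)**2 = 25/9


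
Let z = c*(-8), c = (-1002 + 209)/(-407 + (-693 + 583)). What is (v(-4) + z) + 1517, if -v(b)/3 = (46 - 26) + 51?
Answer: 667824/517 ≈ 1291.7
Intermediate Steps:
c = 793/517 (c = -793/(-407 - 110) = -793/(-517) = -793*(-1/517) = 793/517 ≈ 1.5338)
v(b) = -213 (v(b) = -3*((46 - 26) + 51) = -3*(20 + 51) = -3*71 = -213)
z = -6344/517 (z = (793/517)*(-8) = -6344/517 ≈ -12.271)
(v(-4) + z) + 1517 = (-213 - 6344/517) + 1517 = -116465/517 + 1517 = 667824/517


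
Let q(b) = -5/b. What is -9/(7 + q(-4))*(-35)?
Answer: 420/11 ≈ 38.182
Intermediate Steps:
-9/(7 + q(-4))*(-35) = -9/(7 - 5/(-4))*(-35) = -9/(7 - 5*(-¼))*(-35) = -9/(7 + 5/4)*(-35) = -9/33/4*(-35) = -9*4/33*(-35) = -12/11*(-35) = 420/11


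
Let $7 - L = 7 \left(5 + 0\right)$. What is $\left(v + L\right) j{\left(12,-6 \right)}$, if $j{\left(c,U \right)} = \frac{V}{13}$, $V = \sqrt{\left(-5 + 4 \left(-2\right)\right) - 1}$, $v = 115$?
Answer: $\frac{87 i \sqrt{14}}{13} \approx 25.04 i$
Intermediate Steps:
$L = -28$ ($L = 7 - 7 \left(5 + 0\right) = 7 - 7 \cdot 5 = 7 - 35 = -28$)
$V = i \sqrt{14}$ ($V = \sqrt{\left(-5 - 8\right) - 1} = \sqrt{-13 - 1} = \sqrt{-14} = i \sqrt{14} \approx 3.7417 i$)
$j{\left(c,U \right)} = \frac{i \sqrt{14}}{13}$
$\left(v + L\right) j{\left(12,-6 \right)} = \left(115 - 28\right) \frac{i \sqrt{14}}{13} = 87 \frac{i \sqrt{14}}{13} = \frac{87 i \sqrt{14}}{13}$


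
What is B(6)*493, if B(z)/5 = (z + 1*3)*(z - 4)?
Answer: 44370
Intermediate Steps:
B(z) = 5*(-4 + z)*(3 + z) (B(z) = 5*((z + 1*3)*(z - 4)) = 5*((z + 3)*(-4 + z)) = 5*((3 + z)*(-4 + z)) = 5*((-4 + z)*(3 + z)) = 5*(-4 + z)*(3 + z))
B(6)*493 = (-60 - 5*6 + 5*6²)*493 = (-60 - 30 + 5*36)*493 = (-60 - 30 + 180)*493 = 90*493 = 44370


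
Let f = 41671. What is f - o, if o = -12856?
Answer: 54527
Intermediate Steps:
f - o = 41671 - 1*(-12856) = 41671 + 12856 = 54527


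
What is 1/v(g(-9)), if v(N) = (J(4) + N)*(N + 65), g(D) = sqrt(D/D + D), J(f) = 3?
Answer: 11/4233 - 8*I*sqrt(2)/4233 ≈ 0.0025986 - 0.0026727*I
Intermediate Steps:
g(D) = sqrt(1 + D)
v(N) = (3 + N)*(65 + N) (v(N) = (3 + N)*(N + 65) = (3 + N)*(65 + N))
1/v(g(-9)) = 1/(195 + (sqrt(1 - 9))**2 + 68*sqrt(1 - 9)) = 1/(195 + (sqrt(-8))**2 + 68*sqrt(-8)) = 1/(195 + (2*I*sqrt(2))**2 + 68*(2*I*sqrt(2))) = 1/(195 - 8 + 136*I*sqrt(2)) = 1/(187 + 136*I*sqrt(2))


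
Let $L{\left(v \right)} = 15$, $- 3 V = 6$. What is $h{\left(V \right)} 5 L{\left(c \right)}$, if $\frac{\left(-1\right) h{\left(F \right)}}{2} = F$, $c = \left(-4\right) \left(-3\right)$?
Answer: $300$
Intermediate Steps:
$c = 12$
$V = -2$ ($V = \left(- \frac{1}{3}\right) 6 = -2$)
$h{\left(F \right)} = - 2 F$
$h{\left(V \right)} 5 L{\left(c \right)} = \left(-2\right) \left(-2\right) 5 \cdot 15 = 4 \cdot 5 \cdot 15 = 20 \cdot 15 = 300$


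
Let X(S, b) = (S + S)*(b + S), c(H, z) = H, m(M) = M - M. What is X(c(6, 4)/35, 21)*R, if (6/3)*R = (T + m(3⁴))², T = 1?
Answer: 4446/1225 ≈ 3.6294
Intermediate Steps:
m(M) = 0
X(S, b) = 2*S*(S + b) (X(S, b) = (2*S)*(S + b) = 2*S*(S + b))
R = ½ (R = (1 + 0)²/2 = (½)*1² = (½)*1 = ½ ≈ 0.50000)
X(c(6, 4)/35, 21)*R = (2*(6/35)*(6/35 + 21))*(½) = (2*(6/35)*(741/35))*(½) = (8892/1225)*(½) = 4446/1225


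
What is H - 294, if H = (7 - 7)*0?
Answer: -294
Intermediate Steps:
H = 0 (H = 0*0 = 0)
H - 294 = 0 - 294 = -294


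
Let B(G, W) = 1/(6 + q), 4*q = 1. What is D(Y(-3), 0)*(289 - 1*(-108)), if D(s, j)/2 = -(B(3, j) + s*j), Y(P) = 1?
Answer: -3176/25 ≈ -127.04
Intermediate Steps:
q = ¼ (q = (¼)*1 = ¼ ≈ 0.25000)
B(G, W) = 4/25 (B(G, W) = 1/(6 + ¼) = 1/(25/4) = 4/25)
D(s, j) = -8/25 - 2*j*s (D(s, j) = 2*(-(4/25 + s*j)) = 2*(-(4/25 + j*s)) = 2*(-4/25 - j*s) = -8/25 - 2*j*s)
D(Y(-3), 0)*(289 - 1*(-108)) = (-8/25 - 2*0*1)*(289 - 1*(-108)) = (-8/25 + 0)*(289 + 108) = -8/25*397 = -3176/25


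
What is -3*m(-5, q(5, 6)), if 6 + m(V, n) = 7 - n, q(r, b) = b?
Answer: 15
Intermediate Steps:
m(V, n) = 1 - n (m(V, n) = -6 + (7 - n) = 1 - n)
-3*m(-5, q(5, 6)) = -3*(1 - 1*6) = -3*(1 - 6) = -3*(-5) = 15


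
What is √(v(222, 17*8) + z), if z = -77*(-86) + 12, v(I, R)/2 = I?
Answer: √7078 ≈ 84.131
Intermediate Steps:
v(I, R) = 2*I
z = 6634 (z = 6622 + 12 = 6634)
√(v(222, 17*8) + z) = √(2*222 + 6634) = √(444 + 6634) = √7078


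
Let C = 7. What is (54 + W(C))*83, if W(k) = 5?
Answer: 4897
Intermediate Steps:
(54 + W(C))*83 = (54 + 5)*83 = 59*83 = 4897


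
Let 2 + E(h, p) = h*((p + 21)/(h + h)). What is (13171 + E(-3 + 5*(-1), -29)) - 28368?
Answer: -15203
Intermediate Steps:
E(h, p) = 17/2 + p/2 (E(h, p) = -2 + h*((p + 21)/(h + h)) = -2 + h*((21 + p)/((2*h))) = -2 + h*((21 + p)*(1/(2*h))) = -2 + h*((21 + p)/(2*h)) = -2 + (21/2 + p/2) = 17/2 + p/2)
(13171 + E(-3 + 5*(-1), -29)) - 28368 = (13171 + (17/2 + (½)*(-29))) - 28368 = (13171 + (17/2 - 29/2)) - 28368 = (13171 - 6) - 28368 = 13165 - 28368 = -15203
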